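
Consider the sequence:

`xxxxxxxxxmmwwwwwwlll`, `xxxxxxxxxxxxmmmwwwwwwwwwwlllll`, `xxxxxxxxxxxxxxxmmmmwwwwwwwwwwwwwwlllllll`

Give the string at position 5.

Reading off run lengths: x runs 9, 12, 15; m runs 2, 3, 4; w runs 6, 10, 14; l runs 3, 5, 7 — each is linear in n, where the shown terms are n = 2, 3, 4.
Setting n = 6 gives 21, 6, 22, 11 characters in each block.

xxxxxxxxxxxxxxxxxxxxxmmmmmmwwwwwwwwwwwwwwwwwwwwwwlllllllllll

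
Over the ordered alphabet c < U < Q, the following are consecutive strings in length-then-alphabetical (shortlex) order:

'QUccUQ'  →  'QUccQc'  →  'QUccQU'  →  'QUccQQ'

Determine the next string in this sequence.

QUcUcc

Find the rightmost character of QUccQQ below Q, bump it to the next letter, and reset everything to its right to c.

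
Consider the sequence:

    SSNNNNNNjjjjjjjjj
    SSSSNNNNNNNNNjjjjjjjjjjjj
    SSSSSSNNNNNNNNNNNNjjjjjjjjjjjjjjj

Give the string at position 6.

Reading off run lengths: S runs 2, 4, 6; N runs 6, 9, 12; j runs 9, 12, 15 — each is linear in n, where the shown terms are n = 2, 3, 4.
At n = 7 the blocks have lengths 12, 21, 24.

SSSSSSSSSSSSNNNNNNNNNNNNNNNNNNNNNjjjjjjjjjjjjjjjjjjjjjjjj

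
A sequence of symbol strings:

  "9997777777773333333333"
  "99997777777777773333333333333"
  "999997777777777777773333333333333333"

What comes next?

9999997777777777777777773333333333333333333

Reading off run lengths: 9 runs 3, 4, 5; 7 runs 9, 12, 15; 3 runs 10, 13, 16 — each is linear in n, where the shown terms are n = 3, 4, 5.
Setting n = 6 gives 6, 18, 19 characters in each block.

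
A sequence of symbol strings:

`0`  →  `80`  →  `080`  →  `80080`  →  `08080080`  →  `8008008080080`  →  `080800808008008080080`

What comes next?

8008008080080080800808008008080080

Each term (from the third on) is the two preceding terms concatenated in order: term 3 = 0·80 = 080.
Continuing: 8008008080080 · 080800808008008080080 gives term 8.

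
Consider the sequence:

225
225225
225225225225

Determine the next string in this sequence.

Each string is two copies of the previous one concatenated.
One more doubling of 225225225225 gives the answer.

225225225225225225225225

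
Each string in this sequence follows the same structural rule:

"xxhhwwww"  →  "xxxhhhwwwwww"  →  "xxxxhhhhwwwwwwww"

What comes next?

The n-th term is n x's then n h's then 2n w's, where the shown terms are n = 2, 3, 4.
For the next term, n = 5, so the run lengths are 5, 5, 10.

xxxxxhhhhhwwwwwwwwww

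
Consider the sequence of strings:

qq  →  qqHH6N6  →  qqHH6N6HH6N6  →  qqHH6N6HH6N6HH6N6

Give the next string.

Each term is the previous one with HH6N6 appended.
One more step from qqHH6N6HH6N6HH6N6 gives the answer.

qqHH6N6HH6N6HH6N6HH6N6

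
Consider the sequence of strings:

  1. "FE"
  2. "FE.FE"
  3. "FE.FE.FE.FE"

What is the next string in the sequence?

Each string is two copies of the previous one joined by '.'.
Doubling FE.FE.FE.FE with '.' between the halves:

FE.FE.FE.FE.FE.FE.FE.FE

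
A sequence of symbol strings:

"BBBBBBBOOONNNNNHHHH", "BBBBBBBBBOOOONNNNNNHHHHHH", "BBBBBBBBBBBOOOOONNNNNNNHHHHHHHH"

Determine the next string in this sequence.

BBBBBBBBBBBBBOOOOOONNNNNNNNHHHHHHHHHH

Term n consists of 2n+3 B's, followed by n+1 O's, followed by n+3 N's, followed by 2n H's, where the shown terms are n = 2, 3, 4.
Setting n = 5 gives 13, 6, 8, 10 characters in each block.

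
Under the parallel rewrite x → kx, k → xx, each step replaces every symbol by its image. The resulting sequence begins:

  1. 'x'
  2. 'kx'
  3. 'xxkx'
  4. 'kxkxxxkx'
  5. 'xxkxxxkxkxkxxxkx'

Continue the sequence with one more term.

Applying the rule to each of the 16 symbols of xxkxxxkxkxkxxxkx gives the pieces kx kx xx kx kx kx xx kx xx kx xx kx kx kx xx kx, which concatenate to the answer.

kxkxxxkxkxkxxxkxxxkxxxkxkxkxxxkx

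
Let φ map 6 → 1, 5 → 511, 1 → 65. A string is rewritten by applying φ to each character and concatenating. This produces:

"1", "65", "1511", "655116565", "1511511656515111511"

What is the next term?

Applying the rule to each of the 19 symbols of 1511511656515111511 gives the pieces 65 511 65 65 511 65 65 1 511 1 511 65 511 65 65 65 511 65 65, which concatenate to the answer.

655116565511656515111511655116565655116565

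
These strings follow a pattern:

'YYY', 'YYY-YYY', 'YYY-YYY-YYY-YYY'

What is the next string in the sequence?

YYY-YYY-YYY-YYY-YYY-YYY-YYY-YYY

Each string is two copies of the previous one joined by '-'.
One more doubling of YYY-YYY-YYY-YYY gives the answer.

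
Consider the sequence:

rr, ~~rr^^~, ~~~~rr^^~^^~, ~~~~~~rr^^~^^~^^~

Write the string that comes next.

~~~~~~~~rr^^~^^~^^~^^~

Each term wraps the previous one in ~~ on the left and ^^~ on the right.
One more step from ~~~~~~rr^^~^^~^^~ gives the answer.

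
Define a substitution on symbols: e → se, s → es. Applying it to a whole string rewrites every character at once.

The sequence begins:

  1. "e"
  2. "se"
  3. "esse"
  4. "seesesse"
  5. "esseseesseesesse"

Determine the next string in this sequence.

seesesseesseseesesseseesseesesse

φ(esseseesseesesse) expands symbol-by-symbol to se es es se es se se es es se se es se es es se; joining the 16 pieces gives the next term.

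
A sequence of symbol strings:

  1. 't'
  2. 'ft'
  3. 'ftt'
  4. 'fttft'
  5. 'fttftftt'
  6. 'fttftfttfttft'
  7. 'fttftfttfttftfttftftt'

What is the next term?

fttftfttfttftfttftfttfttftfttfttft

This is a Fibonacci-style word recurrence s(k) = s(k−1)·s(k−2): e.g. ft·t = ftt.
The next term joins fttftfttfttftfttftftt and fttftfttfttft.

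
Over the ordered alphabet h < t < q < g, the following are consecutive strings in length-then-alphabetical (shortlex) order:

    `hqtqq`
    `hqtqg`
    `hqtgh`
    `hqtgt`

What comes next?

hqtgq

Find the rightmost character of hqtgt below g, bump it to the next letter, and reset everything to its right to h.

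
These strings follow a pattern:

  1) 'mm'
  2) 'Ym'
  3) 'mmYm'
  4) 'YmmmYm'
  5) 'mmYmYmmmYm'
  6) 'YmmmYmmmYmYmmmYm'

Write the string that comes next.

mmYmYmmmYmYmmmYmmmYmYmmmYm

Each term (from the third on) is the two preceding terms concatenated in order: term 3 = mm·Ym = mmYm.
Continuing: mmYmYmmmYm · YmmmYmmmYmYmmmYm gives term 7.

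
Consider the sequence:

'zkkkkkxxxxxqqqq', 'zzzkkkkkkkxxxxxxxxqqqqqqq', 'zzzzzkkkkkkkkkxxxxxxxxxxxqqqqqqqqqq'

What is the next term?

The n-th term is 2n-1 z's then 2n+3 k's then 3n+2 x's then 3n+1 q's (n = 1, 2, …).
At n = 4 the blocks have lengths 7, 11, 14, 13.

zzzzzzzkkkkkkkkkkkxxxxxxxxxxxxxxqqqqqqqqqqqqq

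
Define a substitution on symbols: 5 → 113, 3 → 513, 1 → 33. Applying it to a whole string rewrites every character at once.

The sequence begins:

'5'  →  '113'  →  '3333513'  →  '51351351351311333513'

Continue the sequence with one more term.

Rewriting the 20 symbols of 51351351351311333513 one by one yields 113 33 513 113 33 513 113 33 513 113 33 513 33 33 513 513 513 113 33 513; concatenated:

11333513113335131133351311333513333351351351311333513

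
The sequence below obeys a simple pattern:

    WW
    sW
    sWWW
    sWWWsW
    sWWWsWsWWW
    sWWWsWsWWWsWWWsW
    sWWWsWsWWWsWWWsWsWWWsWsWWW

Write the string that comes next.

sWWWsWsWWWsWWWsWsWWWsWsWWWsWWWsWsWWWsWWWsW

Each term (from the third on) is the previous term followed by the one before it: term 3 = sW·WW = sWWW.
So term 8 is sWWWsWsWWWsWWWsWsWWWsWsWWW·sWWWsWsWWWsWWWsW.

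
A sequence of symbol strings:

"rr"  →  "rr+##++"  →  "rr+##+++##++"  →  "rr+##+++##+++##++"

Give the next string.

Every step adds +##++ to the end: s(k+1) = s(k)·+##++.
Applying this once more to rr+##+++##+++##++:

rr+##+++##+++##+++##++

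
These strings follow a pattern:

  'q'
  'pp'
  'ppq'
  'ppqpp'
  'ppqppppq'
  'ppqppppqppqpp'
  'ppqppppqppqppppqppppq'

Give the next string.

Each term (from the third on) is the previous term followed by the one before it: term 3 = pp·q = ppq.
So term 8 is ppqppppqppqppppqppppq·ppqppppqppqpp.

ppqppppqppqppppqppppqppqppppqppqpp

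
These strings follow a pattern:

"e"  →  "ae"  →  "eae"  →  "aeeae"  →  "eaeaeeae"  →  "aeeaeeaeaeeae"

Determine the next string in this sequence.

Each term (from the third on) is the two preceding terms concatenated in order: term 3 = e·ae = eae.
Continuing: eaeaeeae · aeeaeeaeaeeae gives term 7.

eaeaeeaeaeeaeeaeaeeae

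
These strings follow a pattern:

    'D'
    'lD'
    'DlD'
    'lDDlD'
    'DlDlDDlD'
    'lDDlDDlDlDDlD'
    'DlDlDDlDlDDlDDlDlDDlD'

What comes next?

Each term (from the third on) is the two preceding terms concatenated in order: term 3 = D·lD = DlD.
So term 8 is lDDlDDlDlDDlD·DlDlDDlDlDDlDDlDlDDlD.

lDDlDDlDlDDlDDlDlDDlDlDDlDDlDlDDlD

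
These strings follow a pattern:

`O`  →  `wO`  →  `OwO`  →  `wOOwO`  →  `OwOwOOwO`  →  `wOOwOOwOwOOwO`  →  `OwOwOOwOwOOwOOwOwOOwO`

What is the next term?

wOOwOOwOwOOwOOwOwOOwOwOOwOOwOwOOwO

This is a Fibonacci-style word recurrence s(k) = s(k−2)·s(k−1): e.g. O·wO = OwO.
Continuing: wOOwOOwOwOOwO · OwOwOOwOwOOwOOwOwOOwO gives term 8.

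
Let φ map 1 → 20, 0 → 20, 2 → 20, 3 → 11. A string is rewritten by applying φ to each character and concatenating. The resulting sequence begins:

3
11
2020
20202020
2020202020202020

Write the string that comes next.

φ(2020202020202020) expands symbol-by-symbol to 20 20 20 20 20 20 20 20 20 20 20 20 20 20 20 20; joining the 16 pieces gives the next term.

20202020202020202020202020202020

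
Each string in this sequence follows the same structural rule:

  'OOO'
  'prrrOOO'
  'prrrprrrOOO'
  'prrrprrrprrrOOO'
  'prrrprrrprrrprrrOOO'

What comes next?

Each term is the previous one with prrr prepended.
So the next term is prrr·prrrprrrprrrprrrOOO.

prrrprrrprrrprrrprrrOOO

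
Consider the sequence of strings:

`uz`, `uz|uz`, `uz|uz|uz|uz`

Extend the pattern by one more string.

Each string is two copies of the previous one joined by '|'.
Doubling uz|uz|uz|uz with '|' between the halves:

uz|uz|uz|uz|uz|uz|uz|uz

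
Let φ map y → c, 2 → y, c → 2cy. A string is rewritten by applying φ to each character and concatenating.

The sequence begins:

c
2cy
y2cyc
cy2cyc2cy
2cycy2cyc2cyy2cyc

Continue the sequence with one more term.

φ(2cycy2cyc2cyy2cyc) expands symbol-by-symbol to y 2cy c 2cy c y 2cy c 2cy y 2cy c c y 2cy c 2cy; joining the 17 pieces gives the next term.

y2cyc2cycy2cyc2cyy2cyccy2cyc2cy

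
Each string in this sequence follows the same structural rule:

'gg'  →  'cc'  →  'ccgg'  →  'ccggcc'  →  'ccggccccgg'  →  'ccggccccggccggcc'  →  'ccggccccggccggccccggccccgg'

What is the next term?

ccggccccggccggccccggccccggccggccccggccggcc

This is a Fibonacci-style word recurrence s(k) = s(k−1)·s(k−2): e.g. cc·gg = ccgg.
So term 8 is ccggccccggccggccccggccccgg·ccggccccggccggcc.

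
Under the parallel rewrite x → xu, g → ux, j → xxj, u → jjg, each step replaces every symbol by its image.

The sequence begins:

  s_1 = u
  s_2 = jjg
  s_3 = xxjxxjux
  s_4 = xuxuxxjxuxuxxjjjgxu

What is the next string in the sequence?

xujjgxujjgxuxuxxjxujjgxujjgxuxuxxjxxjxxjuxxujjg

Applying the rule to each of the 19 symbols of xuxuxxjxuxuxxjjjgxu gives the pieces xu jjg xu jjg xu xu xxj xu jjg xu jjg xu xu xxj xxj xxj ux xu jjg, which concatenate to the answer.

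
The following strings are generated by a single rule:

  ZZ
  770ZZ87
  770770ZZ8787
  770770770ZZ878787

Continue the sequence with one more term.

Every step adds 770 to the front and 87 to the end of the previous string.
Applying this once more to 770770770ZZ878787:

770770770770ZZ87878787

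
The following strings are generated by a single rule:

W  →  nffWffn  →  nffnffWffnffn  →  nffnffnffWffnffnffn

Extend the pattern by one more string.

nffnffnffnffWffnffnffnffn

Every step adds nff to the front and ffn to the end of the previous string.
So the next term is nff·nffnffnffWffnffnffn·ffn.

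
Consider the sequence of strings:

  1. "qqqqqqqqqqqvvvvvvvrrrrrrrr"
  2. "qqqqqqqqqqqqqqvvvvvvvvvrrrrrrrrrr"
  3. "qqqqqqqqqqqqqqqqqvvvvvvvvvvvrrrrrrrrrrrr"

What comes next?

Reading off run lengths: q runs 11, 14, 17; v runs 7, 9, 11; r runs 8, 10, 12 — each is linear in n, where the shown terms are n = 3, 4, 5.
Setting n = 6 gives 20, 13, 14 characters in each block.

qqqqqqqqqqqqqqqqqqqqvvvvvvvvvvvvvrrrrrrrrrrrrrr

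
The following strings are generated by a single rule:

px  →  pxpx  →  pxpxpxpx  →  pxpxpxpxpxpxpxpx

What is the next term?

Each string is two copies of the previous one concatenated.
So the next term is two copies of pxpxpxpxpxpxpxpx.

pxpxpxpxpxpxpxpxpxpxpxpxpxpxpxpx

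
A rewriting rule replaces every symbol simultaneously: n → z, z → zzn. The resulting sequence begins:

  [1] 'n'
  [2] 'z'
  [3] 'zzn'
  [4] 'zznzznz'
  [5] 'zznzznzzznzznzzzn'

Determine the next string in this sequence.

Rewriting the 17 symbols of zznzznzzznzznzzzn one by one yields zzn zzn z zzn zzn z zzn zzn zzn z zzn zzn z zzn zzn zzn z; concatenated:

zznzznzzznzznzzznzznzznzzznzznzzznzznzznz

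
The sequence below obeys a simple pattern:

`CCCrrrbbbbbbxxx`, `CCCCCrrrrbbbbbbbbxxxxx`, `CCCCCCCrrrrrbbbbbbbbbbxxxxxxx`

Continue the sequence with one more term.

The n-th term is 2n-1 C's then n+1 r's then 2n+2 b's then 2n-1 x's, where the shown terms are n = 2, 3, 4.
Setting n = 5 gives 9, 6, 12, 9 characters in each block.

CCCCCCCCCrrrrrrbbbbbbbbbbbbxxxxxxxxx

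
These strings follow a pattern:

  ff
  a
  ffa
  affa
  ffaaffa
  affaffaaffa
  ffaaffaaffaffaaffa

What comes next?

This is a Fibonacci-style word recurrence s(k) = s(k−2)·s(k−1): e.g. ff·a = ffa.
Continuing: affaffaaffa · ffaaffaaffaffaaffa gives term 8.

affaffaaffaffaaffaaffaffaaffa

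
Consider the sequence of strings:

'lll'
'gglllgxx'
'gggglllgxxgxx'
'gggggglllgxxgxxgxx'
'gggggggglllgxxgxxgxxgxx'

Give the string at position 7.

gggggggggggglllgxxgxxgxxgxxgxxgxx

Each term wraps the previous one in gg on the left and gxx on the right.
From gggggggglllgxxgxxgxxgxx, 2 further steps: gggggggglllgxxgxxgxxgxx → gggggggggglllgxxgxxgxxgxxgxx → (answer).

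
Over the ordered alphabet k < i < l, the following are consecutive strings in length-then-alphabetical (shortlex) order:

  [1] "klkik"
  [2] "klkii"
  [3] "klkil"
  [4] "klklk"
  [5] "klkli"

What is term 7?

klikk

Advancing 2 positions from klkli through klkli → klkll reaches term 7.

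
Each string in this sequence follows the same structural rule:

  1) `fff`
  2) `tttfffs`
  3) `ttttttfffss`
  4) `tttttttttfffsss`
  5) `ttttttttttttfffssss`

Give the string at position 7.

ttttttttttttttttttfffssssss

s(k+1) = ttt·s(k)·s, so each term gains ttt as a prefix and s as a suffix.
From ttttttttttttfffssss, 2 further steps: ttttttttttttfffssss → tttttttttttttttfffsssss → (answer).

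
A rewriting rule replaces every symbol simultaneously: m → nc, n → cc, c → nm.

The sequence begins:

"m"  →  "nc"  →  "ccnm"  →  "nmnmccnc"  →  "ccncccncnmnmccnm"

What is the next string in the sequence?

nmnmccnmnmnmccnmccncccncnmnmccnc

Replace each of the 16 characters of ccncccncnmnmccnm in place — nm nm cc nm nm nm cc nm cc nc cc nc nm nm cc nc — and concatenate.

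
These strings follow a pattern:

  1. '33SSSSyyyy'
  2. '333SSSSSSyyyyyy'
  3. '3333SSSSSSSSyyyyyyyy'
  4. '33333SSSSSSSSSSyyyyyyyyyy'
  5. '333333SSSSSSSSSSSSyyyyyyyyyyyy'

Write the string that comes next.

Each string has the form 3^{n} S^{2n} y^{2n}, where the shown terms are n = 2, 3, 4, 5, 6.
Setting n = 7 gives 7, 14, 14 characters in each block.

3333333SSSSSSSSSSSSSSyyyyyyyyyyyyyy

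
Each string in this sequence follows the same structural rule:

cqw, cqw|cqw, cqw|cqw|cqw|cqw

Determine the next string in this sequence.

cqw|cqw|cqw|cqw|cqw|cqw|cqw|cqw

Each string is two copies of the previous one joined by '|'.
So the next term is two copies of cqw|cqw|cqw|cqw with '|' between the halves.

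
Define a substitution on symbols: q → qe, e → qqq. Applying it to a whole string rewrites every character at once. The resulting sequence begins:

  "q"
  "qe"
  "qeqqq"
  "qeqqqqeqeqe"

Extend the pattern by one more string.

Rewriting each symbol of qeqqqqeqeqe: q→qe, e→qqq, q→qe, q→qe, q→qe, q→qe, e→qqq, q→qe, e→qqq, q→qe, e→qqq, which concatenates to qe qqq qe qe qe qe qqq qe qqq qe qqq.

qeqqqqeqeqeqeqqqqeqqqqeqqq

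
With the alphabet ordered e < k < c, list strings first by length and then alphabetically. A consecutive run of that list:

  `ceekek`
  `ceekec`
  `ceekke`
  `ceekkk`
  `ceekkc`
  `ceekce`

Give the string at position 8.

ceekcc

Continuing the enumeration 2 steps past ceekce: ceekce → ceekck → (answer).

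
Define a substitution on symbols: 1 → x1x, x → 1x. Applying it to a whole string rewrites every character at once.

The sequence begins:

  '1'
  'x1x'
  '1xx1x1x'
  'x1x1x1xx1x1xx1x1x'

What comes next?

1xx1x1xx1x1xx1x1x1xx1x1xx1x1x1xx1x1xx1x1x

φ(x1x1x1xx1x1xx1x1x) expands symbol-by-symbol to 1x x1x 1x x1x 1x x1x 1x 1x x1x 1x x1x 1x 1x x1x 1x x1x 1x; joining the 17 pieces gives the next term.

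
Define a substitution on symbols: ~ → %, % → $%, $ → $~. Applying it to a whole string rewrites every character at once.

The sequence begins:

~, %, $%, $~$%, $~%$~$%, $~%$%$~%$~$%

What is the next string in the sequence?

Rewriting each symbol of $~%$%$~%$~$%: $→$~, ~→%, %→$%, $→$~, %→$%, $→$~, ~→%, %→$%, $→$~, ~→%, $→$~, %→$%, which concatenates to $~ % $% $~ $% $~ % $% $~ % $~ $%.

$~%$%$~$%$~%$%$~%$~$%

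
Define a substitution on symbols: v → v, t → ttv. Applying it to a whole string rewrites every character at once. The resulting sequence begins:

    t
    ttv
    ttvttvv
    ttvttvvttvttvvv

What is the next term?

φ(ttvttvvttvttvvv) expands symbol-by-symbol to ttv ttv v ttv ttv v v ttv ttv v ttv ttv v v v; joining the 15 pieces gives the next term.

ttvttvvttvttvvvttvttvvttvttvvvv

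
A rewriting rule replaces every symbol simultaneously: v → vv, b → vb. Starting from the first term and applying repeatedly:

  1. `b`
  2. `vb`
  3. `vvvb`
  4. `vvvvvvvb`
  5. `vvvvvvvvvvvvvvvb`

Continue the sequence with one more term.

vvvvvvvvvvvvvvvvvvvvvvvvvvvvvvvb

Replace each of the 16 characters of vvvvvvvvvvvvvvvb in place — vv vv vv vv vv vv vv vv vv vv vv vv vv vv vv vb — and concatenate.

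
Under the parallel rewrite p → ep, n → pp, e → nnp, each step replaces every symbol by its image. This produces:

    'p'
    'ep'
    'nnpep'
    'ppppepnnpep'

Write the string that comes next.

epepepepnnpepppppepnnpep

Rewriting each symbol of ppppepnnpep: p→ep, p→ep, p→ep, p→ep, e→nnp, p→ep, n→pp, n→pp, p→ep, e→nnp, p→ep, which concatenates to ep ep ep ep nnp ep pp pp ep nnp ep.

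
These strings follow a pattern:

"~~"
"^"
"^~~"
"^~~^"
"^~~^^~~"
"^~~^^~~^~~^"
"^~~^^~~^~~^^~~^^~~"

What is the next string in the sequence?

^~~^^~~^~~^^~~^^~~^~~^^~~^~~^

This is a Fibonacci-style word recurrence s(k) = s(k−1)·s(k−2): e.g. ^·~~ = ^~~.
So term 8 is ^~~^^~~^~~^^~~^^~~·^~~^^~~^~~^.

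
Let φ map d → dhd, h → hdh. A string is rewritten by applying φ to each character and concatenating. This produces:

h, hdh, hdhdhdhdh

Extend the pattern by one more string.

Rewriting each symbol of hdhdhdhdh: h→hdh, d→dhd, h→hdh, d→dhd, h→hdh, d→dhd, h→hdh, d→dhd, h→hdh, which concatenates to hdh dhd hdh dhd hdh dhd hdh dhd hdh.

hdhdhdhdhdhdhdhdhdhdhdhdhdh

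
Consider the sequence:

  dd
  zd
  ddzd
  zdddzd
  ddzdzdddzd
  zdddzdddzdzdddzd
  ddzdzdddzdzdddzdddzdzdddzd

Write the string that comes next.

zdddzdddzdzdddzdddzdzdddzdzdddzdddzdzdddzd

From term 3 onward, concatenate the second-to-last term with the last: dd·zd = ddzd, zd·ddzd = zdddzd, …
So term 8 is zdddzdddzdzdddzd·ddzdzdddzdzdddzdddzdzdddzd.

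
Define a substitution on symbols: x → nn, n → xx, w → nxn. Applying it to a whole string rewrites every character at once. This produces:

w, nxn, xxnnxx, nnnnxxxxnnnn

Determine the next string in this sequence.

xxxxxxxxnnnnnnnnxxxxxxxx

Expanding nnnnxxxxnnnn: n→xx, n→xx, n→xx, n→xx, x→nn, x→nn, x→nn, x→nn, n→xx, n→xx, n→xx, n→xx. Concatenated: xx xx xx xx nn nn nn nn xx xx xx xx.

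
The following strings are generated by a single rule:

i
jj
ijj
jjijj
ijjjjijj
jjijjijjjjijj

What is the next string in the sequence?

ijjjjijjjjijjijjjjijj

This is a Fibonacci-style word recurrence s(k) = s(k−2)·s(k−1): e.g. i·jj = ijj.
So term 7 is ijjjjijj·jjijjijjjjijj.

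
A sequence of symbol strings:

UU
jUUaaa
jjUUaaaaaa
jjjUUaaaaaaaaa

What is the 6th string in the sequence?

s(k+1) = j·s(k)·aaa, so each term gains j as a prefix and aaa as a suffix.
From jjjUUaaaaaaaaa, 2 further steps: jjjUUaaaaaaaaa → jjjjUUaaaaaaaaaaaa → (answer).

jjjjjUUaaaaaaaaaaaaaaa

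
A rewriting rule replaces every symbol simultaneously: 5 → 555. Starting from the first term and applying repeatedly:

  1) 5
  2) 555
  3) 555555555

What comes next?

Expanding 555555555: 5→555, 5→555, 5→555, 5→555, 5→555, 5→555, 5→555, 5→555, 5→555. Concatenated: 555 555 555 555 555 555 555 555 555.

555555555555555555555555555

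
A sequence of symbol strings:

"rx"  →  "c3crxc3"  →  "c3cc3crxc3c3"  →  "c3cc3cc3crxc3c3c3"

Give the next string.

c3cc3cc3cc3crxc3c3c3c3

Every step adds c3c to the front and c3 to the end of the previous string.
One more step from c3cc3cc3crxc3c3c3 gives the answer.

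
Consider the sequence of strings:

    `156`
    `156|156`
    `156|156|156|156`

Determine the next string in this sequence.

Every step duplicates the string with '|' between the halves.
Doubling 156|156|156|156 with '|' between the halves:

156|156|156|156|156|156|156|156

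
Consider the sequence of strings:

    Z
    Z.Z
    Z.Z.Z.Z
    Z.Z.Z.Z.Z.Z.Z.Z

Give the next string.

Z.Z.Z.Z.Z.Z.Z.Z.Z.Z.Z.Z.Z.Z.Z.Z

Each string is two copies of the previous one joined by '.'.
One more doubling of Z.Z.Z.Z.Z.Z.Z.Z gives the answer.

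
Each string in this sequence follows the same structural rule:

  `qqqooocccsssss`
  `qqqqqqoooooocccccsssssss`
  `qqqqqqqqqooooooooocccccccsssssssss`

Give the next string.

Each string has the form q^{3n} o^{3n} c^{2n+1} s^{2n+3} (n = 1, 2, …).
Setting n = 4 gives 12, 12, 9, 11 characters in each block.

qqqqqqqqqqqqoooooooooooocccccccccsssssssssss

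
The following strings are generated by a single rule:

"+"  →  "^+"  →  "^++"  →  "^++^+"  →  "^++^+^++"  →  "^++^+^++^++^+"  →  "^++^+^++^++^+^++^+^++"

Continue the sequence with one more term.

^++^+^++^++^+^++^+^++^++^+^++^++^+

From term 3 onward, concatenate the last term with the second-to-last: ^+·+ = ^++, ^++·^+ = ^++^+, …
So term 8 is ^++^+^++^++^+^++^+^++·^++^+^++^++^+.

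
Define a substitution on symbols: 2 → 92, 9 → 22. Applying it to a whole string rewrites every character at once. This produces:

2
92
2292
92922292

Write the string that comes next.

Expanding 92922292: 9→22, 2→92, 9→22, 2→92, 2→92, 2→92, 9→22, 2→92. Concatenated: 22 92 22 92 92 92 22 92.

2292229292922292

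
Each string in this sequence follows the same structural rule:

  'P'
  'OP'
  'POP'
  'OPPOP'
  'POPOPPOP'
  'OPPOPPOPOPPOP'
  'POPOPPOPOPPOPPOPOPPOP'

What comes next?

OPPOPPOPOPPOPPOPOPPOPOPPOPPOPOPPOP

This is a Fibonacci-style word recurrence s(k) = s(k−2)·s(k−1): e.g. P·OP = POP.
So term 8 is OPPOPPOPOPPOP·POPOPPOPOPPOPPOPOPPOP.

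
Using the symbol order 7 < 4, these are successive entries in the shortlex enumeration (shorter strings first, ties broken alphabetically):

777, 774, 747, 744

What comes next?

Treat 744 as a base-2 numeral over the given alphabet and add one, carrying through any trailing 4's.

477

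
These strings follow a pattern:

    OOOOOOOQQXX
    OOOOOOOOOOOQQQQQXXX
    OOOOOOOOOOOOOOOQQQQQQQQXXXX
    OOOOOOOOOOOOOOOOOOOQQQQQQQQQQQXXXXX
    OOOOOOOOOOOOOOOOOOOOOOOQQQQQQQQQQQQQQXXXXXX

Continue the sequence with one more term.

OOOOOOOOOOOOOOOOOOOOOOOOOOOQQQQQQQQQQQQQQQQQXXXXXXX

Term n consists of 4n+3 O's, followed by 3n-1 Q's, followed by n+1 X's (n = 1, 2, …).
Setting n = 6 gives 27, 17, 7 characters in each block.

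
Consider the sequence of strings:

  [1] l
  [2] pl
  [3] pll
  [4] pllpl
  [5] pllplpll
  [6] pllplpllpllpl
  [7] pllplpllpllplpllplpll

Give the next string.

This is a Fibonacci-style word recurrence s(k) = s(k−1)·s(k−2): e.g. pl·l = pll.
The next term joins pllplpllpllplpllplpll and pllplpllpllpl.

pllplpllpllplpllplpllpllplpllpllpl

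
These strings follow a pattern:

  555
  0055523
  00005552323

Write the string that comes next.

000000555232323

Each term wraps the previous one in 00 on the left and 23 on the right.
One more step from 00005552323 gives the answer.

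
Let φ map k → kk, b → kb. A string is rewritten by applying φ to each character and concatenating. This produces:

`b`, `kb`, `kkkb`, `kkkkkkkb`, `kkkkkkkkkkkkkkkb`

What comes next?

Applying the rule to each of the 16 symbols of kkkkkkkkkkkkkkkb gives the pieces kk kk kk kk kk kk kk kk kk kk kk kk kk kk kk kb, which concatenate to the answer.

kkkkkkkkkkkkkkkkkkkkkkkkkkkkkkkb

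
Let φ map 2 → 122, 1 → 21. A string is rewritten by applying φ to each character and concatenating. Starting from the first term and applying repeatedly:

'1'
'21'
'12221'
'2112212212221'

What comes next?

1222121122122211221222112212212221

φ(2112212212221) expands symbol-by-symbol to 122 21 21 122 122 21 122 122 21 122 122 122 21; joining the 13 pieces gives the next term.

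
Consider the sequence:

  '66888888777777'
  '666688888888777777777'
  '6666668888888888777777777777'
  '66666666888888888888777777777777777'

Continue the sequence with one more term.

Term n consists of 2n-2 6's, followed by 2n+2 8's, followed by 3n 7's, where the shown terms are n = 2, 3, 4, 5.
For the next term, n = 6, so the run lengths are 10, 14, 18.

666666666688888888888888777777777777777777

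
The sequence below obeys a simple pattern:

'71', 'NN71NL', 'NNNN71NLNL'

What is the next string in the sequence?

NNNNNN71NLNLNL

s(k+1) = NN·s(k)·NL, so each term gains NN as a prefix and NL as a suffix.
One more step from NNNN71NLNL gives the answer.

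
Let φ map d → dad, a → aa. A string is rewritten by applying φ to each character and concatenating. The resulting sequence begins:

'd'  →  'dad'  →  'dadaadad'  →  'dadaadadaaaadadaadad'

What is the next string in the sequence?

Rewriting the 20 symbols of dadaadadaaaadadaadad one by one yields dad aa dad aa aa dad aa dad aa aa aa aa dad aa dad aa aa dad aa dad; concatenated:

dadaadadaaaadadaadadaaaaaaaadadaadadaaaadadaadad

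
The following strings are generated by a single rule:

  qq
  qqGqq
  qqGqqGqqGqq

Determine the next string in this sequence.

qqGqqGqqGqqGqqGqqGqqGqq

Every step duplicates the string with 'G' between the halves.
So the next term is two copies of qqGqqGqqGqq with 'G' between the halves.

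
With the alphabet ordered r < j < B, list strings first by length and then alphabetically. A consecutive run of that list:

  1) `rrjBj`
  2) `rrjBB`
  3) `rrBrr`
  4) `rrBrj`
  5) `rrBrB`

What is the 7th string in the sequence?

rrBjj

Advancing 2 positions from rrBrB through rrBrB → rrBjr reaches term 7.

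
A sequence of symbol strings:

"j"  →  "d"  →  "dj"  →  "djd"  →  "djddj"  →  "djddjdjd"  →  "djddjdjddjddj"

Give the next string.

djddjdjddjddjdjddjdjd

From term 3 onward, concatenate the last term with the second-to-last: d·j = dj, dj·d = djd, …
The next term joins djddjdjddjddj and djddjdjd.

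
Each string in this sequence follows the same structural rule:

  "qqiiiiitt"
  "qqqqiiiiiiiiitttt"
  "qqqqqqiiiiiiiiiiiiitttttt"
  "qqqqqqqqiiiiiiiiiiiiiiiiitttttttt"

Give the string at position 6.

qqqqqqqqqqqqiiiiiiiiiiiiiiiiiiiiiiiiitttttttttttt

Reading off run lengths: q runs 2, 4, 6, 8; i runs 5, 9, 13, 17; t runs 2, 4, 6, 8 — each is linear in n (n = 1, 2, …).
At n = 6 the blocks have lengths 12, 25, 12.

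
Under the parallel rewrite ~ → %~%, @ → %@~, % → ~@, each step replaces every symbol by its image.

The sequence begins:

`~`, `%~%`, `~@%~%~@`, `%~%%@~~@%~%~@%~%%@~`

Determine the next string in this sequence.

Replace each of the 19 characters of %~%%@~~@%~%~@%~%%@~ in place — ~@ %~% ~@ ~@ %@~ %~% %~% %@~ ~@ %~% ~@ %~% %@~ ~@ %~% ~@ ~@ %@~ %~% — and concatenate.

~@%~%~@~@%@~%~%%~%%@~~@%~%~@%~%%@~~@%~%~@~@%@~%~%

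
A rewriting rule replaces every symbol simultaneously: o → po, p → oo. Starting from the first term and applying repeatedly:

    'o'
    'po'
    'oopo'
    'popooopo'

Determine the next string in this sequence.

oopooopopopooopo

Rewriting each symbol of popooopo: p→oo, o→po, p→oo, o→po, o→po, o→po, p→oo, o→po, which concatenates to oo po oo po po po oo po.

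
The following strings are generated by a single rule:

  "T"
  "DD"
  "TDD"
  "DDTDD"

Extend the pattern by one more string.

TDDDDTDD

Each term (from the third on) is the two preceding terms concatenated in order: term 3 = T·DD = TDD.
The next term joins TDD and DDTDD.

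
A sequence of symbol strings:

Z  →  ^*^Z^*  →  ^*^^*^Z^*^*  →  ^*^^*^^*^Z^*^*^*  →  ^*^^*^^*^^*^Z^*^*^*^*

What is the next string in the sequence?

s(k+1) = ^*^·s(k)·^*, so each term gains ^*^ as a prefix and ^* as a suffix.
So the next term is ^*^·^*^^*^^*^^*^Z^*^*^*^*·^*.

^*^^*^^*^^*^^*^Z^*^*^*^*^*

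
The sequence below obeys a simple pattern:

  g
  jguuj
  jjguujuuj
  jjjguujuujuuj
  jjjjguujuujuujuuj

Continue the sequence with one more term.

jjjjjguujuujuujuujuuj

Each term wraps the previous one in j on the left and uuj on the right.
So the next term is j·jjjjguujuujuujuuj·uuj.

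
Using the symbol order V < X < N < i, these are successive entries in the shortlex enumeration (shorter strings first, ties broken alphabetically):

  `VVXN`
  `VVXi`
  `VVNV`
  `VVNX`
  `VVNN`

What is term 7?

VViV

Advancing 2 positions from VVNN through VVNN → VVNi reaches term 7.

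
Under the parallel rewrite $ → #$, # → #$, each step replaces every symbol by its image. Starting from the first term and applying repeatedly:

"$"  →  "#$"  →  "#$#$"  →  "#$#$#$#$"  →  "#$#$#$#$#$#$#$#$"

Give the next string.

Replace each of the 16 characters of #$#$#$#$#$#$#$#$ in place — #$ #$ #$ #$ #$ #$ #$ #$ #$ #$ #$ #$ #$ #$ #$ #$ — and concatenate.

#$#$#$#$#$#$#$#$#$#$#$#$#$#$#$#$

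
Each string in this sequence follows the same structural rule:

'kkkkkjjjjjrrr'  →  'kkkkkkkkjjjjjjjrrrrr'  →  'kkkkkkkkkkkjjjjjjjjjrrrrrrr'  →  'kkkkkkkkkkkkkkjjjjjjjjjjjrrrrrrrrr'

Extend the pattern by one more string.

Reading off run lengths: k runs 5, 8, 11, 14; j runs 5, 7, 9, 11; r runs 3, 5, 7, 9 — each is linear in n (n = 1, 2, …).
For the next term, n = 5, so the run lengths are 17, 13, 11.

kkkkkkkkkkkkkkkkkjjjjjjjjjjjjjrrrrrrrrrrr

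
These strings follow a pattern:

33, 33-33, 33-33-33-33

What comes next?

Every step duplicates the string with '-' between the halves.
Doubling 33-33-33-33 with '-' between the halves:

33-33-33-33-33-33-33-33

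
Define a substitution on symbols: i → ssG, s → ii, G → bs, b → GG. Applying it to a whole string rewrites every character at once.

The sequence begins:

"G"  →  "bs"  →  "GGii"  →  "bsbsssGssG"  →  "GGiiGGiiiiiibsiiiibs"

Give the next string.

bsbsssGssGbsbsssGssGssGssGssGssGGGiissGssGssGssGGGii

φ(GGiiGGiiiiiibsiiiibs) expands symbol-by-symbol to bs bs ssG ssG bs bs ssG ssG ssG ssG ssG ssG GG ii ssG ssG ssG ssG GG ii; joining the 20 pieces gives the next term.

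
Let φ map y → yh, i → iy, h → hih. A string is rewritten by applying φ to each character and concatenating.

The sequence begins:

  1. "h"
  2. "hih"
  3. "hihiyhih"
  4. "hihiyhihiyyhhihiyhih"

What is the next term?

φ(hihiyhihiyyhhihiyhih) expands symbol-by-symbol to hih iy hih iy yh hih iy hih iy yh yh hih hih iy hih iy yh hih iy hih; joining the 20 pieces gives the next term.

hihiyhihiyyhhihiyhihiyyhyhhihhihiyhihiyyhhihiyhih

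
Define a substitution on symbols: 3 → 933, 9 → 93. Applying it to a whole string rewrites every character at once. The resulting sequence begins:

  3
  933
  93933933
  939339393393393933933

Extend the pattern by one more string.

9393393933933939339393393393933933939339393393393933933

φ(939339393393393933933) expands symbol-by-symbol to 93 933 93 933 933 93 933 93 933 933 93 933 933 93 933 93 933 933 93 933 933; joining the 21 pieces gives the next term.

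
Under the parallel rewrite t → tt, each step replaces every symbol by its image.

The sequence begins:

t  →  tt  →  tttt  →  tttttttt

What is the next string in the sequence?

tttttttttttttttt

Rewriting each symbol of tttttttt: t→tt, t→tt, t→tt, t→tt, t→tt, t→tt, t→tt, t→tt, which concatenates to tt tt tt tt tt tt tt tt.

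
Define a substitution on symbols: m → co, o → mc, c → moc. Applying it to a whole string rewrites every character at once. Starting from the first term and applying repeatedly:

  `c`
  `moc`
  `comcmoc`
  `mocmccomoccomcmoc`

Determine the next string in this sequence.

φ(mocmccomoccomcmoc) expands symbol-by-symbol to co mc moc co moc moc mc co mc moc moc mc co moc co mc moc; joining the 17 pieces gives the next term.

comcmoccomocmocmccomcmocmocmccomoccomcmoc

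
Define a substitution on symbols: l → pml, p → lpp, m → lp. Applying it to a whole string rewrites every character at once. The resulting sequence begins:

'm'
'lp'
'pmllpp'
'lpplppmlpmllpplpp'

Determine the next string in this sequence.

Replace each of the 17 characters of lpplppmlpmllpplpp in place — pml lpp lpp pml lpp lpp lp pml lpp lp pml pml lpp lpp pml lpp lpp — and concatenate.

pmllpplpppmllpplpplppmllpplppmlpmllpplpppmllpplpp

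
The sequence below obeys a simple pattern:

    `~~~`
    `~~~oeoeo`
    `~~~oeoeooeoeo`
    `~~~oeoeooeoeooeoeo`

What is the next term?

The strings grow by a fixed suffix oeoeo each time.
So the next term is ~~~oeoeooeoeooeoeo·oeoeo.

~~~oeoeooeoeooeoeooeoeo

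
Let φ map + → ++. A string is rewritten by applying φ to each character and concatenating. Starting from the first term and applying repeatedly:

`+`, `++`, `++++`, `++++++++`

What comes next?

Expanding ++++++++: +→++, +→++, +→++, +→++, +→++, +→++, +→++, +→++. Concatenated: ++ ++ ++ ++ ++ ++ ++ ++.

++++++++++++++++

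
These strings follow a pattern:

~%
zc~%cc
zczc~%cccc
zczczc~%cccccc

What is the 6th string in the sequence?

zczczczczc~%cccccccccc

Every step adds zc to the front and cc to the end of the previous string.
From zczczc~%cccccc, 2 further steps: zczczc~%cccccc → zczczczc~%cccccccc → (answer).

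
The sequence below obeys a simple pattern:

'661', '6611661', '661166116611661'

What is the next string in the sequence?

Each string is two copies of the previous one joined by '1'.
Doubling 661166116611661 with '1' between the halves:

6611661166116611661166116611661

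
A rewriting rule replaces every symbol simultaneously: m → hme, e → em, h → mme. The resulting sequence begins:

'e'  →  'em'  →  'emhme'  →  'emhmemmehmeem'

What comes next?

Replace each of the 13 characters of emhmemmehmeem in place — em hme mme hme em hme hme em mme hme em em hme — and concatenate.

emhmemmehmeemhmehmeemmmehmeememhme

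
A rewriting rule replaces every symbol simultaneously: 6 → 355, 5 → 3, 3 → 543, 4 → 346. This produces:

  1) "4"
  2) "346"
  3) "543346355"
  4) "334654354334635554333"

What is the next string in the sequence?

54354334635533465433346543543346355543333346543543543

Applying the rule to each of the 21 symbols of 334654354334635554333 gives the pieces 543 543 346 355 3 346 543 3 346 543 543 346 355 543 3 3 3 346 543 543 543, which concatenate to the answer.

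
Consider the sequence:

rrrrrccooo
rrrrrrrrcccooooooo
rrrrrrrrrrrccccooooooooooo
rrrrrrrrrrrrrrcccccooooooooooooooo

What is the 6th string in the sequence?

rrrrrrrrrrrrrrrrrrrrcccccccooooooooooooooooooooooo

Each string has the form r^{3n+2} c^{n+1} o^{4n-1} (n = 1, 2, …).
For term 6, n = 6, so the run lengths are 20, 7, 23.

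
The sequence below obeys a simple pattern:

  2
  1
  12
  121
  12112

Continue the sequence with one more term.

12112121

From term 3 onward, concatenate the last term with the second-to-last: 1·2 = 12, 12·1 = 121, …
So term 6 is 12112·121.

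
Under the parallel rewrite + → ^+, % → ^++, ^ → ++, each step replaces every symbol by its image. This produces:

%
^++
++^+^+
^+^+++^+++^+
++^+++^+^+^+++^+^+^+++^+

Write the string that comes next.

Replace each of the 24 characters of ++^+++^+^+^+++^+^+^+++^+ in place — ^+ ^+ ++ ^+ ^+ ^+ ++ ^+ ++ ^+ ++ ^+ ^+ ^+ ++ ^+ ++ ^+ ++ ^+ ^+ ^+ ++ ^+ — and concatenate.

^+^+++^+^+^+++^+++^+++^+^+^+++^+++^+++^+^+^+++^+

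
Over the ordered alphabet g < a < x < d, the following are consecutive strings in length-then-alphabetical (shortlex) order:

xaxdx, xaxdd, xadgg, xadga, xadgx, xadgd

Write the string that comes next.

xadag

The successor of xadgd increments the rightmost position that isn't already d and resets every position after it to g.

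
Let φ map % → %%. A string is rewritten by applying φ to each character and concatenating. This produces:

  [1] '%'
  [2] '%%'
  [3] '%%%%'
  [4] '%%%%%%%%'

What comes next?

Apply φ to %%%%%%%% symbol by symbol: %→%%, %→%%, %→%%, %→%%, %→%%, %→%%, %→%%, %→%%; joined: %% %% %% %% %% %% %% %%.

%%%%%%%%%%%%%%%%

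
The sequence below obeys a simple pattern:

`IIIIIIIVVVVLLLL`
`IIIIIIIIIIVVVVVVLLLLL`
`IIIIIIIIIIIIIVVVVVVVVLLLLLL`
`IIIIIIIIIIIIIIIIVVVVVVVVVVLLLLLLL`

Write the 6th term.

Each string has the form I^{3n+1} V^{2n} L^{n+2}, where the shown terms are n = 2, 3, 4, 5.
Setting n = 7 gives 22, 14, 9 characters in each block.

IIIIIIIIIIIIIIIIIIIIIIVVVVVVVVVVVVVVLLLLLLLLL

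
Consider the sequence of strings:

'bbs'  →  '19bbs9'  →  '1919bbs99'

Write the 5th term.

19191919bbs9999

Every step adds 19 to the front and 9 to the end of the previous string.
From 1919bbs99, 2 further steps: 1919bbs99 → 191919bbs999 → (answer).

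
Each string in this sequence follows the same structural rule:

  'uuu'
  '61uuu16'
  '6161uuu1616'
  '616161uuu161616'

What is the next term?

61616161uuu16161616

Each term wraps the previous one in 61 on the left and 16 on the right.
One more step from 616161uuu161616 gives the answer.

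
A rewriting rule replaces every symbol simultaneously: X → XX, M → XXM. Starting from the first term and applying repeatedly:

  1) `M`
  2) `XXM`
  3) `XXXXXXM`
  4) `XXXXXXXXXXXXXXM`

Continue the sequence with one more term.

Replace each of the 15 characters of XXXXXXXXXXXXXXM in place — XX XX XX XX XX XX XX XX XX XX XX XX XX XX XXM — and concatenate.

XXXXXXXXXXXXXXXXXXXXXXXXXXXXXXM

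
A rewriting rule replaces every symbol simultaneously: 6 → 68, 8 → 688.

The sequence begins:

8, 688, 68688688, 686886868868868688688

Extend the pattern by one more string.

6868868688688686886868868868688688686886868868868688688

φ(686886868868868688688) expands symbol-by-symbol to 68 688 68 688 688 68 688 68 688 688 68 688 688 68 688 68 688 688 68 688 688; joining the 21 pieces gives the next term.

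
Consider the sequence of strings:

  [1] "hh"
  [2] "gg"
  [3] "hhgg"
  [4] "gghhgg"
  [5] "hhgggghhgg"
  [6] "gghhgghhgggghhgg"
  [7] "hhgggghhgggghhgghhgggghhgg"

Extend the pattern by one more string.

gghhgghhgggghhgghhgggghhgggghhgghhgggghhgg

Each term (from the third on) is the two preceding terms concatenated in order: term 3 = hh·gg = hhgg.
Continuing: gghhgghhgggghhgg · hhgggghhgggghhgghhgggghhgg gives term 8.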